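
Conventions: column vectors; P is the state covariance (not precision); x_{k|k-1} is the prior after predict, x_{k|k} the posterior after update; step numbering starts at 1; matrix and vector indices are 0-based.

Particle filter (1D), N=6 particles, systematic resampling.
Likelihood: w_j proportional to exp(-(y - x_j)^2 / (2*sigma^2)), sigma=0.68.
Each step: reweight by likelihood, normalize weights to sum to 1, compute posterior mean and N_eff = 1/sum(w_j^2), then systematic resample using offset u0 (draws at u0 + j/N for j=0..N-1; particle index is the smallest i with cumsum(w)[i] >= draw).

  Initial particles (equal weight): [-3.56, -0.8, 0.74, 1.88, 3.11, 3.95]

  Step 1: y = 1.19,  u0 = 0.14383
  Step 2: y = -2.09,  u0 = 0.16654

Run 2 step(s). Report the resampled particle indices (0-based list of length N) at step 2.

resampled_idx = [0, 0, 1, 2, 2, 4]

step 1: w=[0.0000, 0.0096, 0.5604, 0.4169, 0.0130, 0.0002]  mean=1.2317  Neff=2.0490  idx=[2, 2, 2, 3, 3, 3]
step 2: w=[0.3333, 0.3333, 0.3333, 0.0001, 0.0001, 0.0001]  mean=0.7403  Neff=3.0014  idx=[0, 0, 1, 2, 2, 4]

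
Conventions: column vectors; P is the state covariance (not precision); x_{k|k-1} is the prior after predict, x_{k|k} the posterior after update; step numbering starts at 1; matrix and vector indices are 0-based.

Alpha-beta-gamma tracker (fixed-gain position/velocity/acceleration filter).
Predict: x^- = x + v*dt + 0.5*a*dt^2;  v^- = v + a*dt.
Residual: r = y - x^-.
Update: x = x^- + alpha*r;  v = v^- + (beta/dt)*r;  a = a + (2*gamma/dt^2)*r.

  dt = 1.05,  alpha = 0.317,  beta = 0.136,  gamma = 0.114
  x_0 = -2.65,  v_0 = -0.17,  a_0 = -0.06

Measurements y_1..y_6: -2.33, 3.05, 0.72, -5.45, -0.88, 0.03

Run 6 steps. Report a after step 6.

step 1: x_pred=-2.8616  r=0.5316  x^+=-2.6931  v^+=-0.1641  a^+=0.0499
step 2: x_pred=-2.8379  r=5.8879  x^+=-0.9714  v^+=0.6509  a^+=1.2676
step 3: x_pred=0.4108  r=0.3092  x^+=0.5088  v^+=2.0219  a^+=1.3315
step 4: x_pred=3.3658  r=-8.8158  x^+=0.5712  v^+=2.2781  a^+=-0.4916
step 5: x_pred=2.6922  r=-3.5722  x^+=1.5598  v^+=1.2993  a^+=-1.2304
step 6: x_pred=2.2458  r=-2.2158  x^+=1.5434  v^+=-0.2796  a^+=-1.6886

a_post = -1.6886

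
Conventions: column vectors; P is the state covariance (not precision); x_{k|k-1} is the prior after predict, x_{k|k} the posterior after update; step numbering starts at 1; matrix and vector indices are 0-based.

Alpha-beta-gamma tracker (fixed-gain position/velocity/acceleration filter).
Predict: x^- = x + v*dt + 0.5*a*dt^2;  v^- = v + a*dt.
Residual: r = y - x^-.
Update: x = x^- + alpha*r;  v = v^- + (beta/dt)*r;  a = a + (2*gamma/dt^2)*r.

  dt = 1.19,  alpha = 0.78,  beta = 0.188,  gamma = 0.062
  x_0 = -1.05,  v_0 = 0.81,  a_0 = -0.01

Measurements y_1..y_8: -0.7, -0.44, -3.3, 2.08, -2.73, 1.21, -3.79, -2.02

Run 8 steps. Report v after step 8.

step 1: x_pred=-0.0932  r=-0.6068  x^+=-0.5665  v^+=0.7022  a^+=-0.0631
step 2: x_pred=0.2245  r=-0.6645  x^+=-0.2938  v^+=0.5221  a^+=-0.1213
step 3: x_pred=0.2416  r=-3.5416  x^+=-2.5208  v^+=-0.1818  a^+=-0.4314
step 4: x_pred=-3.0426  r=5.1226  x^+=0.9530  v^+=0.1141  a^+=0.0171
step 5: x_pred=1.1010  r=-3.8310  x^+=-1.8872  v^+=-0.4707  a^+=-0.3183
step 6: x_pred=-2.6728  r=3.8828  x^+=0.3558  v^+=-0.2361  a^+=0.0217
step 7: x_pred=0.0901  r=-3.8801  x^+=-2.9364  v^+=-0.8234  a^+=-0.3181
step 8: x_pred=-4.1414  r=2.1214  x^+=-2.4867  v^+=-0.8668  a^+=-0.1323

v_post = -0.8668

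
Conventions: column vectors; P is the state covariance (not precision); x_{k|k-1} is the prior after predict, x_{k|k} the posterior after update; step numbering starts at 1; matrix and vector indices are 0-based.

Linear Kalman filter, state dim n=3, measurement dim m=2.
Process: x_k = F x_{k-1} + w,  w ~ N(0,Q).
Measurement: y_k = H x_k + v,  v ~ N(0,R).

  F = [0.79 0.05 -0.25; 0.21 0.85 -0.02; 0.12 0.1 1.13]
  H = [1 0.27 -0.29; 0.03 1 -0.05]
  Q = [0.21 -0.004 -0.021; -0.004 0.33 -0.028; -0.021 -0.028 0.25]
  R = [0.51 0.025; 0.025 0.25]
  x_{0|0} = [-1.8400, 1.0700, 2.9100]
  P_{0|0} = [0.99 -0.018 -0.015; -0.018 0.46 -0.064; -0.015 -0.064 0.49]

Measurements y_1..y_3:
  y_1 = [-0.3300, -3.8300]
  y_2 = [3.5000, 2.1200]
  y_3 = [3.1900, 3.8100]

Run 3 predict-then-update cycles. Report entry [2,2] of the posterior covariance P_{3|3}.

P_post[2,2] = 1.2757

step 1: x^-=[-2.1276, 0.4649, 3.1745]  P^-=[0.8657 0.1847 -0.0798; 0.1847 0.7021 -0.0421; -0.0798 -0.0421 0.8756]  S=[1.6531 0.4568; 0.4568 0.9706]  K=[0.5825 -0.0531; 0.0364 0.7141; -0.2110 0.0084]  nu=[2.5927, -4.0723]  x^+=[-0.4012, -2.3488, 2.5932]  P^+=[0.3303 -0.0028 0.1165; -0.0028 0.1812 0.0335; 0.1165 0.0335 0.8035]
step 2: x^-=[-1.0827, -2.1326, 2.6473]  P^-=[0.4197 0.0455 -0.1144; 0.0455 0.4727 0.0367; -0.1144 0.0367 1.3217]  S=[1.1605 0.2258; 0.2258 0.7258]  K=[0.4085 -0.0392; 0.0143 0.6462; -0.4380 0.0911]  nu=[5.9262, 4.4174]  x^+=[1.1649, 0.8065, 0.4538]  P^+=[0.2322 -0.0024 0.0836; -0.0024 0.1652 0.0649; 0.0836 0.0649 1.1110]
step 3: x^-=[0.8472, 0.9211, 0.7333]  P^-=[0.3900 0.0259 -0.2381; 0.0259 0.4563 0.0483; -0.2381 0.0483 1.7109]  S=[1.2216 0.2102; 0.2102 0.7084]  K=[0.3893 -0.0456; 0.0002 0.6418; -0.6108 0.1185]  nu=[2.3068, 2.9002]  x^+=[1.6130, 2.7828, -0.3318]  P^+=[0.2108 -0.0060 0.0407; -0.0060 0.1645 0.0769; 0.0407 0.0769 1.2757]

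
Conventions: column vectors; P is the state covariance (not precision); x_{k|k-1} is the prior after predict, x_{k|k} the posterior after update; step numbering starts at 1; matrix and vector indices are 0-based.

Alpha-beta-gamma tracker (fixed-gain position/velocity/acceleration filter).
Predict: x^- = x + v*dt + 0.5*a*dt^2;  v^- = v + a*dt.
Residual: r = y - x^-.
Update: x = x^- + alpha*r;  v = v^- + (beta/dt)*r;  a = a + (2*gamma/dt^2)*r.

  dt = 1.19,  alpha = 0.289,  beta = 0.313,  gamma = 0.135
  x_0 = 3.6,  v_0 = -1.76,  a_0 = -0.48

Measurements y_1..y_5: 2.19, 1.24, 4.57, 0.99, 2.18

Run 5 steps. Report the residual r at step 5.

step 1: x_pred=1.1657  r=1.0243  x^+=1.4617  v^+=-2.0618  a^+=-0.2847
step 2: x_pred=-1.1934  r=2.4334  x^+=-0.4901  v^+=-1.7606  a^+=0.1792
step 3: x_pred=-2.4583  r=7.0283  x^+=-0.4271  v^+=0.3014  a^+=1.5193
step 4: x_pred=1.0073  r=-0.0173  x^+=1.0023  v^+=2.1048  a^+=1.5160
step 5: x_pred=4.5804  r=-2.4004  x^+=3.8867  v^+=3.2775  a^+=1.0583

resid = -2.4004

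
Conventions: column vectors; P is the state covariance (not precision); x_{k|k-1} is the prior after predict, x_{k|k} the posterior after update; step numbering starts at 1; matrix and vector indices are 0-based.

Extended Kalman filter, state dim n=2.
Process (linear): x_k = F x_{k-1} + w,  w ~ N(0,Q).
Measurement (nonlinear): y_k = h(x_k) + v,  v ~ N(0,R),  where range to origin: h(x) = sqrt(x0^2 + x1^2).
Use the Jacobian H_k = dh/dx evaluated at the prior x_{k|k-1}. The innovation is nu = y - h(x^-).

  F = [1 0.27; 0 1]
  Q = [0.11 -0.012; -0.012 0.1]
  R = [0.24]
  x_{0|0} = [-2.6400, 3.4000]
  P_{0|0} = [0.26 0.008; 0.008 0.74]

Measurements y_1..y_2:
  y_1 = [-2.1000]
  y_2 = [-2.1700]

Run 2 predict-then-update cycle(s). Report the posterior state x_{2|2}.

step 1: x^-=[-1.7220, 3.4000]  P^-=[0.4283 0.1958; 0.1958 0.8400]  H_jac=[-0.4518 0.8921]  S=[0.8381]  K=[-0.0225; 0.7886]  nu=[-5.9112]  x^+=[-1.5892, -1.2614]  P^+=[0.4278 0.2106; 0.2106 0.3188]
step 2: x^-=[-1.9298, -1.2614]  P^-=[0.6748 0.2847; 0.2847 0.4188]  H_jac=[-0.8370 -0.5471]  S=[1.0990]  K=[-0.6557; -0.4254]  nu=[-4.4755]  x^+=[1.0049, 0.6424]  P^+=[0.2023 -0.0218; -0.0218 0.2200]

x_post = [1.0049, 0.6424]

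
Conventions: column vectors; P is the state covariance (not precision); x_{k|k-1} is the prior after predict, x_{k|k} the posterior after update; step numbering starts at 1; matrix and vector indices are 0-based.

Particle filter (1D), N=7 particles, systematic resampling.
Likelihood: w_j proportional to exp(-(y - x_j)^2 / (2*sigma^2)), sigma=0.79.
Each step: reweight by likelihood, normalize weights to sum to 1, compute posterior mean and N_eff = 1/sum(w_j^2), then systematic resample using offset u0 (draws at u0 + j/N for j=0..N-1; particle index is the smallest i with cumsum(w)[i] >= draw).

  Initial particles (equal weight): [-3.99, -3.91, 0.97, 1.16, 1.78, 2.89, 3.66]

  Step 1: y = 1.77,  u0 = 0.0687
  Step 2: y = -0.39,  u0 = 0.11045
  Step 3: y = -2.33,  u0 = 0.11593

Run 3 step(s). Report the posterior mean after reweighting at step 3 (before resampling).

post_mean = 1.0000

step 1: w=[0.0000, 0.0000, 0.2166, 0.2685, 0.3617, 0.1324, 0.0207]  mean=1.6239  Neff=3.7334  idx=[2, 2, 3, 4, 4, 4, 5]
step 2: w=[0.3394, 0.3394, 0.2179, 0.0343, 0.0343, 0.0343, 0.0003]  mean=1.0954  Neff=3.5537  idx=[0, 0, 1, 1, 2, 2, 5]
step 3: w=[0.2119, 0.2119, 0.2119, 0.2119, 0.0754, 0.0754, 0.0017]  mean=1.0000  Neff=5.2373  idx=[0, 1, 1, 2, 3, 3, 5]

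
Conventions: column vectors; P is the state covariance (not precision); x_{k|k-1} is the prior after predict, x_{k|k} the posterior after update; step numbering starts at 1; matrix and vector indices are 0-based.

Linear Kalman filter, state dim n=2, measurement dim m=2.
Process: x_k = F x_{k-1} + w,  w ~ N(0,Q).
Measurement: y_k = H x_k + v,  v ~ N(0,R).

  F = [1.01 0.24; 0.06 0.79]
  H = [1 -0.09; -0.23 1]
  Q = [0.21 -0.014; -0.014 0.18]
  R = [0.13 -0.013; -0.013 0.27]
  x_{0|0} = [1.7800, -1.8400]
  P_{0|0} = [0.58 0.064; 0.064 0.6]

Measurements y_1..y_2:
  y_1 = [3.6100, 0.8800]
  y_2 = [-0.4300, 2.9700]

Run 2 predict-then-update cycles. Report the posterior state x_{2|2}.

x_post = [0.7977, 1.8623]

step 1: x^-=[1.3562, -1.3468]  P^-=[0.8672 0.1869; 0.1869 0.5626]  S=[0.9682 -0.0723; -0.0723 0.7925]  K=[0.8832 0.0648; 0.1910 0.6731]  nu=[2.1326, 2.5387]  x^+=[3.4042, 0.7694]  P^+=[0.1169 0.0329; 0.0329 0.1868]
step 2: x^-=[3.6229, 0.8121]  P^-=[0.3560 0.0552; 0.0552 0.3001]  S=[0.4785 -0.0655; -0.0655 0.5636]  K=[0.7389 0.0386; 0.1309 0.5252]  nu=[-3.9798, 2.9912]  x^+=[0.7977, 1.8623]  P^+=[0.0977 0.0233; 0.0233 0.1455]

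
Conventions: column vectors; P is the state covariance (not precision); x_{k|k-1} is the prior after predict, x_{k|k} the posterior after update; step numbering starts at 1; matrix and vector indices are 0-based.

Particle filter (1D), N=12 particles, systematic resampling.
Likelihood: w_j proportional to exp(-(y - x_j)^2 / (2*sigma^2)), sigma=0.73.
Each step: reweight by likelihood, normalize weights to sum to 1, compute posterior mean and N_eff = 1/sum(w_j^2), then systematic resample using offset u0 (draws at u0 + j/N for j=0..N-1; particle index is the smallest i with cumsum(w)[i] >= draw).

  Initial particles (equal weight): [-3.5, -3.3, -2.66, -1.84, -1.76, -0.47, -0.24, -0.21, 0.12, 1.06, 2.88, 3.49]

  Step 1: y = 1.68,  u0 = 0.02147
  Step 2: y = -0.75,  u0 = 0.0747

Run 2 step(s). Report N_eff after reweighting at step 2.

N_eff = 2.9365

step 1: w=[0.0000, 0.0000, 0.0000, 0.0000, 0.0000, 0.0110, 0.0266, 0.0296, 0.0861, 0.5889, 0.2187, 0.0391]  mean=1.3830  Neff=2.4675  idx=[6, 8, 9, 9, 9, 9, 9, 9, 9, 10, 10, 10]
step 2: w=[0.4900, 0.3075, 0.0289, 0.0289, 0.0289, 0.0289, 0.0289, 0.0289, 0.0289, 0.0000, 0.0000, 0.0000]  mean=0.1339  Neff=2.9365  idx=[0, 0, 0, 0, 0, 1, 1, 1, 1, 2, 5, 8]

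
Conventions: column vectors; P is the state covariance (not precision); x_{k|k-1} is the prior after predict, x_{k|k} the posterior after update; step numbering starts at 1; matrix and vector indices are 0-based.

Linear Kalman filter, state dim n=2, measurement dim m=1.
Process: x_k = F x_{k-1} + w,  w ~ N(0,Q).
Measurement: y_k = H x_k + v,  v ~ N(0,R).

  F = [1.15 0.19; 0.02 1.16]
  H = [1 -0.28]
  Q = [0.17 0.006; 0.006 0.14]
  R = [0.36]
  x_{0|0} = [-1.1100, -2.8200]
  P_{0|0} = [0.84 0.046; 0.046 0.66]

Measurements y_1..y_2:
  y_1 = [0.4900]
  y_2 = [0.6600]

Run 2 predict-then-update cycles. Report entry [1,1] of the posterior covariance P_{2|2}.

P_post[1,1] = 1.5027

step 1: x^-=[-1.8123, -3.2934]  P^-=[1.3248 0.2323; 0.2323 1.0306]  S=[1.6355]  K=[0.7703; -0.0344]  nu=[1.3801]  x^+=[-0.7492, -3.3409]  P^+=[0.3545 0.2756; 0.2756 1.0286]
step 2: x^-=[-1.4964, -3.8904]  P^-=[0.7964 0.6096; 0.6096 1.5371]  S=[0.9355]  K=[0.6688; 0.1916]  nu=[1.0671]  x^+=[-0.7827, -3.6859]  P^+=[0.3779 0.4897; 0.4897 1.5027]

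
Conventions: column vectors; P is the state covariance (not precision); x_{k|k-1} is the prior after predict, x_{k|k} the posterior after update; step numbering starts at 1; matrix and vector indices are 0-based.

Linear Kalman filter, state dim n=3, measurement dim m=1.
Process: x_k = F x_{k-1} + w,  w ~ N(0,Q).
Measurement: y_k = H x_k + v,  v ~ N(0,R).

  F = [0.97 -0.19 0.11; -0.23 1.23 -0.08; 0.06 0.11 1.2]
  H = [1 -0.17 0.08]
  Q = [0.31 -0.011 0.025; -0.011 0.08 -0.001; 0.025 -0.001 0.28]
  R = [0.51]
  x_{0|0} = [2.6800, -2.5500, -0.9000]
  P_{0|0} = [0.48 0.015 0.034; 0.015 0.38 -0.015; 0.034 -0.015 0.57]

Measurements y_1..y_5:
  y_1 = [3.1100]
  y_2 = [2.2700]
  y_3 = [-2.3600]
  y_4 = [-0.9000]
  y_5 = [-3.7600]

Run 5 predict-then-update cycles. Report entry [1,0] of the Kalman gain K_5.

step 1: x^-=[2.9851, -3.6809, -1.1997]  P^-=[0.7846 -0.1991 0.1647; -0.1991 0.6797 -0.0418; 0.1647 -0.0418 1.1083]  S=[1.4165]  K=[0.5871; -0.2245; 0.1839]  nu=[-0.4049]  x^+=[2.7474, -3.5900, -1.2741]  P^+=[0.2964 -0.0124 0.0118; -0.0124 0.6083 0.0167; 0.0118 0.0167 1.0604]
step 2: x^-=[3.2069, -4.9457, -1.7590]  P^-=[0.6300 -0.2427 0.1785; -0.2427 1.0269 -0.0040; 0.1785 -0.0040 1.8213]  S=[1.2925]  K=[0.5304; -0.3230; 0.2514]  nu=[-1.6370]  x^+=[2.3387, -4.4169, -2.1705]  P^+=[0.2664 -0.0212 0.0062; -0.0212 0.8920 0.1010; 0.0062 0.1010 1.7396]
step 3: x^-=[2.8690, -5.7970, -2.9501]  P^-=[0.6188 -0.3059 0.2349; -0.3059 1.4471 0.0944; 0.2349 0.0944 2.8241]  S=[1.3277]  K=[0.5194; -0.4100; 0.3350]  nu=[-5.9784]  x^+=[-0.2362, -3.3461, -4.9529]  P^+=[0.2606 -0.0231 0.0039; -0.0231 1.2239 0.2767; 0.0039 0.2767 2.6751]
step 4: x^-=[-0.1382, -3.6652, -6.3258]  P^-=[0.6296 -0.3661 0.3103; -0.3661 1.9214 0.3080; 0.3103 0.3080 4.2212]  S=[1.3879]  K=[0.5164; -0.4814; 0.4292]  nu=[-0.8788]  x^+=[-0.5920, -3.2421, -6.7030]  P^+=[0.2595 -0.0211 0.0027; -0.0211 1.5998 0.5947; 0.0027 0.5947 3.9656]
step 5: x^-=[-0.6955, -3.3154, -8.4357]  P^-=[0.6434 -0.4146 0.4029; -0.4146 2.4344 0.7020; 0.4029 0.7020 6.1678]  S=[1.4496]  K=[0.5147; -0.5327; 0.5360]  nu=[-2.9532]  x^+=[-2.2157, -1.7421, -10.0187]  P^+=[0.2594 -0.0171 0.0030; -0.0171 2.0230 1.1159; 0.0030 1.1159 5.7514]

K[1,0] = -0.5327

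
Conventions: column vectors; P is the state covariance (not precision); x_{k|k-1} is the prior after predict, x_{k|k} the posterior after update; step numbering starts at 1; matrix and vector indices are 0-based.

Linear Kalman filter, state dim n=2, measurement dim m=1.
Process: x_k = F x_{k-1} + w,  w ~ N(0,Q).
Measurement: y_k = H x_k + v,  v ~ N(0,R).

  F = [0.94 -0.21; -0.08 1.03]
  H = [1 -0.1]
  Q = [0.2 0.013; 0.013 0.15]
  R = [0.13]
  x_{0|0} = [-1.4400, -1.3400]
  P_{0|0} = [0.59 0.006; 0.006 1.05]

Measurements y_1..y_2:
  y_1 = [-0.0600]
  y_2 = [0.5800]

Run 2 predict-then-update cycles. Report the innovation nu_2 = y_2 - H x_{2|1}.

innov = [0.3983]

step 1: x^-=[-1.0722, -1.2650]  P^-=[0.7653 -0.2526; -0.2526 1.2667]  S=[0.9584]  K=[0.8248; -0.3957]  nu=[0.8857]  x^+=[-0.3417, -1.6155]  P^+=[0.1132 0.0602; 0.0602 1.1167]
step 2: x^-=[0.0181, -1.6366]  P^-=[0.3255 -0.1777; -0.1777 1.3255]  S=[0.5043]  K=[0.6807; -0.6152]  nu=[0.3983]  x^+=[0.2892, -1.8816]  P^+=[0.0918 0.0335; 0.0335 1.1346]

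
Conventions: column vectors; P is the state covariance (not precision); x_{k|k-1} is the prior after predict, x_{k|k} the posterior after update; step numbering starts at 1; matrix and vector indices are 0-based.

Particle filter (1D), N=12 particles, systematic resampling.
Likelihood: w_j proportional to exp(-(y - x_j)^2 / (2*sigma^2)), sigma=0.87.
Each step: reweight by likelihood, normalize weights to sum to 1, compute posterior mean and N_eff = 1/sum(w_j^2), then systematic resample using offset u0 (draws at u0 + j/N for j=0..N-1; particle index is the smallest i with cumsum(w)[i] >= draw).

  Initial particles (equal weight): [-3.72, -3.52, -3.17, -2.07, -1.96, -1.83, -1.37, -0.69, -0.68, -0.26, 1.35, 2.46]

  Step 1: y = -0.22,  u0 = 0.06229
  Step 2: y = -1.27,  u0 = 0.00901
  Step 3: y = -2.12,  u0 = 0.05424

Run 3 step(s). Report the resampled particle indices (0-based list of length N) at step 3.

resampled_idx = [0, 0, 0, 1, 2, 2, 3, 4, 6, 7, 8, 10]

step 1: w=[0.0001, 0.0002, 0.0008, 0.0276, 0.0358, 0.0477, 0.1104, 0.2287, 0.2301, 0.2643, 0.0519, 0.0023]  mean=-0.6768  Neff=5.1464  idx=[4, 6, 7, 7, 7, 8, 8, 8, 9, 9, 9, 10]
step 2: w=[0.0907, 0.1234, 0.0995, 0.0995, 0.0995, 0.0987, 0.0987, 0.0987, 0.0633, 0.0633, 0.0633, 0.0013]  mean=-0.8018  Neff=10.5920  idx=[0, 1, 1, 2, 3, 4, 4, 5, 6, 7, 8, 9]
step 3: w=[0.2253, 0.1580, 0.1580, 0.0593, 0.0593, 0.0593, 0.0593, 0.0582, 0.0582, 0.0582, 0.0233, 0.0233]  mean=-1.1692  Neff=7.9345  idx=[0, 0, 0, 1, 2, 2, 3, 4, 6, 7, 8, 10]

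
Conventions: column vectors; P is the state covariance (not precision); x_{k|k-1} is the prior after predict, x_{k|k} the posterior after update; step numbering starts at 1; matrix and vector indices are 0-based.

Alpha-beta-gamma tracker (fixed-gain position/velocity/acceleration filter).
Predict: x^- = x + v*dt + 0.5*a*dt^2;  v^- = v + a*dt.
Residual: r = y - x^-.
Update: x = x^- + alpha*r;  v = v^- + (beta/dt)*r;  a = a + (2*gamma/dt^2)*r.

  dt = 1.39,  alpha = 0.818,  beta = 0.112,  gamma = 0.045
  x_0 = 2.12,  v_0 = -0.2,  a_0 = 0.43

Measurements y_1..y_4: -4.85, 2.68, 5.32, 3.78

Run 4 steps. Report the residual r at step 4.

step 1: x_pred=2.2574  r=-7.1074  x^+=-3.5565  v^+=-0.1750  a^+=0.0989
step 2: x_pred=-3.7041  r=6.3841  x^+=1.5181  v^+=0.4769  a^+=0.3963
step 3: x_pred=2.5639  r=2.7561  x^+=4.8184  v^+=1.2499  a^+=0.5247
step 4: x_pred=7.0626  r=-3.2826  x^+=4.3774  v^+=1.7147  a^+=0.3718

resid = -3.2826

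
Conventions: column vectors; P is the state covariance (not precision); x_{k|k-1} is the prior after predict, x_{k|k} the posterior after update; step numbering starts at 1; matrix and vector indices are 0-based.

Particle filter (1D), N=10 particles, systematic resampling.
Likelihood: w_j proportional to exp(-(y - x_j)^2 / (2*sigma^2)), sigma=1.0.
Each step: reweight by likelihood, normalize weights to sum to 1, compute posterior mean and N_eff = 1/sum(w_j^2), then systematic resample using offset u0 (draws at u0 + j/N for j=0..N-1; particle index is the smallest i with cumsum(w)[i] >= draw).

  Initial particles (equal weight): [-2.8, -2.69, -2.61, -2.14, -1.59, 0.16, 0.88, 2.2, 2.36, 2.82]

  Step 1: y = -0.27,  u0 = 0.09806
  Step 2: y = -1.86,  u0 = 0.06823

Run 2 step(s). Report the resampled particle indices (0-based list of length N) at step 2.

resampled_idx = [0, 0, 0, 1, 1, 2, 2, 2, 3, 6]

step 1: w=[0.0180, 0.0236, 0.0286, 0.0768, 0.1846, 0.4022, 0.2277, 0.0209, 0.0139, 0.0037]  mean=-0.2922  Neff=3.9067  idx=[3, 4, 4, 5, 5, 5, 5, 6, 6, 9]
step 2: w=[0.2782, 0.2789, 0.2789, 0.0376, 0.0376, 0.0376, 0.0376, 0.0068, 0.0068, 0.0000]  mean=-1.4462  Neff=4.1890  idx=[0, 0, 0, 1, 1, 2, 2, 2, 3, 6]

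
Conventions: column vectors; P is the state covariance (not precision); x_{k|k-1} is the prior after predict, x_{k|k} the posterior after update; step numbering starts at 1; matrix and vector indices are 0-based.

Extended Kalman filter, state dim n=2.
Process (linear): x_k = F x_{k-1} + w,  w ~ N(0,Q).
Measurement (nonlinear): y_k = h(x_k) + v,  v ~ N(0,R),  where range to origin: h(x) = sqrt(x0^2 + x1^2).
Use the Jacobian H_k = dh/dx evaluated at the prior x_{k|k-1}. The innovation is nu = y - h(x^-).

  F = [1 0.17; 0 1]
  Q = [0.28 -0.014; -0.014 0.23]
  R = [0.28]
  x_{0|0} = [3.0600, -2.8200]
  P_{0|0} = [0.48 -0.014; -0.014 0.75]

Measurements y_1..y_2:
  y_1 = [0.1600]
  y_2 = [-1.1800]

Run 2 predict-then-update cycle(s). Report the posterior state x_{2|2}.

x_post = [-0.7809, -0.4961]

step 1: x^-=[2.5806, -2.8200]  P^-=[0.7769 0.0995; 0.0995 0.9800]  H_jac=[0.6751 -0.7377]  S=[1.0683]  K=[0.4222; -0.6139]  nu=[-3.6626]  x^+=[1.0341, -0.5717]  P^+=[0.5864 0.3764; 0.3764 0.5774]
step 2: x^-=[0.9369, -0.5717]  P^-=[1.0111 0.4606; 0.4606 0.8074]  H_jac=[0.8536 -0.5209]  S=[0.8263]  K=[0.7542; -0.0332]  nu=[-2.2776]  x^+=[-0.7809, -0.4961]  P^+=[0.5411 0.4813; 0.4813 0.8065]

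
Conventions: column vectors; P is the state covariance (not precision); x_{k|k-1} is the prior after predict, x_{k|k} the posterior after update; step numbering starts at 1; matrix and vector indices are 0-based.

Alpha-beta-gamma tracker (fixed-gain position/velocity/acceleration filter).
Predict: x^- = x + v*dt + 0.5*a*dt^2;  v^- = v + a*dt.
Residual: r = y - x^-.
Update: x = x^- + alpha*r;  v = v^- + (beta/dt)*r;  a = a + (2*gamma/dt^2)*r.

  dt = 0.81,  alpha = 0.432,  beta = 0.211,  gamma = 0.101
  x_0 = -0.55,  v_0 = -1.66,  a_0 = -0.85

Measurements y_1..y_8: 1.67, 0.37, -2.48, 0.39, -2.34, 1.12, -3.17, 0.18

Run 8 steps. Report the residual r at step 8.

step 1: x_pred=-2.1734  r=3.8434  x^+=-0.5131  v^+=-1.3473  a^+=0.3333
step 2: x_pred=-1.4950  r=1.8650  x^+=-0.6893  v^+=-0.5915  a^+=0.9075
step 3: x_pred=-0.8707  r=-1.6093  x^+=-1.5659  v^+=-0.2756  a^+=0.4121
step 4: x_pred=-1.6540  r=2.0440  x^+=-0.7710  v^+=0.5906  a^+=1.0414
step 5: x_pred=0.0491  r=-2.3891  x^+=-0.9830  v^+=0.8118  a^+=0.3058
step 6: x_pred=-0.2251  r=1.3451  x^+=0.3560  v^+=1.4099  a^+=0.7200
step 7: x_pred=1.7342  r=-4.9042  x^+=-0.3844  v^+=0.7156  a^+=-0.7899
step 8: x_pred=-0.0639  r=0.2439  x^+=0.0415  v^+=0.1393  a^+=-0.7148

resid = 0.2439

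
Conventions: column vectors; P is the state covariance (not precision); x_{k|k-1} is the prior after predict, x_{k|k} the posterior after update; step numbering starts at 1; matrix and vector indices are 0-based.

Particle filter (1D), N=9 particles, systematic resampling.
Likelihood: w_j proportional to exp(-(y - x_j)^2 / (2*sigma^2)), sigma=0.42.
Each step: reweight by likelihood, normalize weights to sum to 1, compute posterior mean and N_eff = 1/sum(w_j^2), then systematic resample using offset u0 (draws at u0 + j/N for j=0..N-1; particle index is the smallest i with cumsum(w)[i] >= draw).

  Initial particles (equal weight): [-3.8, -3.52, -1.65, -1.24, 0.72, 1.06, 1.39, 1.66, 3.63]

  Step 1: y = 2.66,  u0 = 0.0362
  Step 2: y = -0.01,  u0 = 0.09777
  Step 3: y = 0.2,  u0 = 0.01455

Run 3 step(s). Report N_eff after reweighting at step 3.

step 1: w=[0.0000, 0.0000, 0.0000, 0.0000, 0.0002, 0.0051, 0.0742, 0.4218, 0.4987]  mean=2.6192  Neff=2.3138  idx=[6, 7, 7, 7, 7, 8, 8, 8, 8]
step 2: w=[0.7238, 0.0691, 0.0691, 0.0691, 0.0691, 0.0000, 0.0000, 0.0000, 0.0000]  mean=1.4646  Neff=1.8419  idx=[0, 0, 0, 0, 0, 0, 1, 3, 4]
step 3: w=[0.1564, 0.1564, 0.1564, 0.1564, 0.1564, 0.1564, 0.0206, 0.0206, 0.0206]  mean=1.4067  Neff=6.7570  idx=[0, 0, 1, 2, 2, 3, 4, 5, 5]

N_eff = 6.7570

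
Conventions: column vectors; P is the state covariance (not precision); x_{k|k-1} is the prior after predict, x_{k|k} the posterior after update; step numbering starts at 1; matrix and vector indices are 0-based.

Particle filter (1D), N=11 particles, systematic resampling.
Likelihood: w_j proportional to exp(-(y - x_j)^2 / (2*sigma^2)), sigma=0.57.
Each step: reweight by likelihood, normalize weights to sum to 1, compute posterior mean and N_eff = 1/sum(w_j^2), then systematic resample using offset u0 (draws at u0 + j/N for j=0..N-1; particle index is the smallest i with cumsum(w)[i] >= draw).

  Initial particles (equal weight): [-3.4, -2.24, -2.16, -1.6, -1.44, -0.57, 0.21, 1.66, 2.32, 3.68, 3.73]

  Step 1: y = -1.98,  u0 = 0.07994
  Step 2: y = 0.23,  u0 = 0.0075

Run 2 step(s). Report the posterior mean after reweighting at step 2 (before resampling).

post_mean = -0.6592

step 1: w=[0.0133, 0.2663, 0.2811, 0.2366, 0.1887, 0.0139, 0.0002, 0.0000, 0.0000, 0.0000, 0.0000]  mean=-1.9070  Neff=4.1342  idx=[1, 1, 1, 2, 2, 2, 3, 3, 4, 4, 5]
step 2: w=[0.0002, 0.0002, 0.0002, 0.0004, 0.0004, 0.0004, 0.0140, 0.0140, 0.0331, 0.0331, 0.9041]  mean=-0.6592  Neff=1.2196  idx=[6, 10, 10, 10, 10, 10, 10, 10, 10, 10, 10]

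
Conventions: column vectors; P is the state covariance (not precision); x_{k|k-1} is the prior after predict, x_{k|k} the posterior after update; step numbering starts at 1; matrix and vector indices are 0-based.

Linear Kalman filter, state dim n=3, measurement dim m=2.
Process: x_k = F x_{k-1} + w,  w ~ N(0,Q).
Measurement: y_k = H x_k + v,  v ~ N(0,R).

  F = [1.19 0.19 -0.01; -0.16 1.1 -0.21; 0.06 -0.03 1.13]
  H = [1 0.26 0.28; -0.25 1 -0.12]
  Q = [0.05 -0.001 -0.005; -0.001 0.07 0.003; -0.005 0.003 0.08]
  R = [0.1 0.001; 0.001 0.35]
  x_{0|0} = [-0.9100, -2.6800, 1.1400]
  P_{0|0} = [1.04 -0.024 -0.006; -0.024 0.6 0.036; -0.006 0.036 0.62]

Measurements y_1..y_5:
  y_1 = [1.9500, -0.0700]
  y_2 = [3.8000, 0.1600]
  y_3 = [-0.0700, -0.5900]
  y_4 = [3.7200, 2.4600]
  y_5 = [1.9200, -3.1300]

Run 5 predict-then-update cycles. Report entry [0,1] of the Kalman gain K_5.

K[0,1] = 0.0837

step 1: x^-=[-1.6035, -3.0418, 1.3140]  P^-=[1.5336 -0.1033 0.0591; -0.1033 0.8414 -0.1295; 0.0591 -0.1295 0.8728]  S=[1.7194 -0.3330; -0.3330 1.3861]  K=[0.8568 -0.1504; 0.1777 0.6796; 0.1281 -0.1489]  nu=[3.9764, 2.7286]  x^+=[1.3931, -0.4811, 1.4172]  P^+=[0.1542 -0.0384 -0.2095; -0.0384 0.2274 -0.0082; -0.2095 -0.0082 0.8012]
step 2: x^-=[1.5522, -1.0497, 1.6994]  P^-=[0.2643 0.0222 -0.2868; 0.0222 0.3877 -0.1686; -0.2868 -0.1686 1.0761]  S=[0.3013 0.0329; 0.0329 0.7819]  K=[0.6341 -0.0388; 0.1964 0.5064; -0.0661 -0.2863]  nu=[2.0449, 1.8017]  x^+=[2.7791, 0.2642, 1.0485]  P^+=[0.1436 -0.0103 -0.2770; -0.0103 0.1691 -0.0484; -0.2770 -0.0484 1.0094]
step 3: x^-=[3.3468, -0.3742, 1.3436]  P^-=[0.2617 0.0672 -0.3895; 0.0672 0.3301 -0.2511; -0.3895 -0.2511 1.3354]  S=[0.2689 0.0509; 0.0509 0.7190]  K=[0.6281 0.0230; 0.2202 0.4621; -0.2211 -0.4210]  nu=[-3.6957, 0.7821]  x^+=[1.0437, -0.8264, 1.8315]  P^+=[0.1537 0.0073 -0.3315; 0.0073 0.1532 -0.0882; -0.3315 -0.0882 1.1853]
step 4: x^-=[1.0666, -1.4607, 2.1571]  P^-=[0.2849 0.1004 -0.4730; 0.1004 0.3275 -0.3304; -0.4730 -0.3304 1.5552]  S=[0.2682 0.0642; 0.0642 0.7184]  K=[0.6511 0.0614; 0.2381 0.4548; -0.3344 -0.5252]  nu=[2.4291, 4.4462]  x^+=[2.9214, 1.1397, -0.9903]  P^+=[0.1634 0.0188 -0.3681; 0.0188 0.1498 -0.1196; -0.3681 -0.1196 1.3045]
step 5: x^-=[3.7029, 0.9943, -0.9779]  P^-=[0.3046 0.1235 -0.5299; 0.1235 0.3368 -0.3900; -0.5299 -0.3900 1.7046]  S=[0.2717 0.0743; 0.0743 0.7305]  K=[0.6703 0.0837; 0.2499 0.4575; -0.4053 -0.5914]  nu=[-1.7676, -3.3159]  x^+=[2.2405, -0.9645, 1.6993]  P^+=[0.1691 0.0257 -0.3880; 0.0257 0.1500 -0.1401; -0.3880 -0.1401 1.3689]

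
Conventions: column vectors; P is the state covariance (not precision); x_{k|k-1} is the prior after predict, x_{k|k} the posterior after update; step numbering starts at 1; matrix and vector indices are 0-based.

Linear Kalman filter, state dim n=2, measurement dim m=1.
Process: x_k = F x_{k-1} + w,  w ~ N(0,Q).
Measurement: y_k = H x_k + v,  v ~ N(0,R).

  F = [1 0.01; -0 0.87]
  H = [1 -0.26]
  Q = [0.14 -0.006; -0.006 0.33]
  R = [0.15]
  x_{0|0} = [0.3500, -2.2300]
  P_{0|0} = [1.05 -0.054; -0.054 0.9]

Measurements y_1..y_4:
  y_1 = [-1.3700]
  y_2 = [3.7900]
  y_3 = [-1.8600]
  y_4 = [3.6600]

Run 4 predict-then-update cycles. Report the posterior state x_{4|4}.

x_post = [1.6706, -1.7987]

step 1: x^-=[0.3277, -1.9401]  P^-=[1.1890 -0.0451; -0.0451 1.0112]  S=[1.4308]  K=[0.8392; -0.2153]  nu=[-2.2021]  x^+=[-1.5203, -1.4660]  P^+=[0.1814 0.2134; 0.2134 0.9449]
step 2: x^-=[-1.5350, -1.2754]  P^-=[0.3257 0.1879; 0.1879 1.0452]  S=[0.4487]  K=[0.6171; -0.1870]  nu=[4.9934]  x^+=[1.5463, -2.2090]  P^+=[0.1549 0.2396; 0.2396 1.0295]
step 3: x^-=[1.5242, -1.9218]  P^-=[0.2998 0.2114; 0.2114 1.1092]  S=[0.4148]  K=[0.5901; -0.1856]  nu=[-3.8839]  x^+=[-0.7678, -1.2011]  P^+=[0.1553 0.2569; 0.2569 1.0949]
step 4: x^-=[-0.7798, -1.0450]  P^-=[0.3005 0.2270; 0.2270 1.1588]  S=[0.4108]  K=[0.5879; -0.1808]  nu=[4.1681]  x^+=[1.6706, -1.7987]  P^+=[0.1586 0.2707; 0.2707 1.1453]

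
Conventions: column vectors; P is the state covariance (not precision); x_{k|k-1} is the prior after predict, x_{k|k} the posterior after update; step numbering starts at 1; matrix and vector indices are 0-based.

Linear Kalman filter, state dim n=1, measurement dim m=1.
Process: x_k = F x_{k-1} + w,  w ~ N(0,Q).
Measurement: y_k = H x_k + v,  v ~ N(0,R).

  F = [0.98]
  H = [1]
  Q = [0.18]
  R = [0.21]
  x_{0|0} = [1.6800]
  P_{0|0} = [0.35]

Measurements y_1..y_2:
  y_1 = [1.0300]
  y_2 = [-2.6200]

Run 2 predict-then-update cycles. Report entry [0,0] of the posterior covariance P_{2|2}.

P_post[0,0] = 0.1273

step 1: x^-=[1.6464]  P^-=[0.5161]  S=[0.7261]  K=[0.7108]  nu=[-0.6164]  x^+=[1.2083]  P^+=[0.1493]
step 2: x^-=[1.1841]  P^-=[0.3234]  S=[0.5334]  K=[0.6063]  nu=[-3.8041]  x^+=[-1.1222]  P^+=[0.1273]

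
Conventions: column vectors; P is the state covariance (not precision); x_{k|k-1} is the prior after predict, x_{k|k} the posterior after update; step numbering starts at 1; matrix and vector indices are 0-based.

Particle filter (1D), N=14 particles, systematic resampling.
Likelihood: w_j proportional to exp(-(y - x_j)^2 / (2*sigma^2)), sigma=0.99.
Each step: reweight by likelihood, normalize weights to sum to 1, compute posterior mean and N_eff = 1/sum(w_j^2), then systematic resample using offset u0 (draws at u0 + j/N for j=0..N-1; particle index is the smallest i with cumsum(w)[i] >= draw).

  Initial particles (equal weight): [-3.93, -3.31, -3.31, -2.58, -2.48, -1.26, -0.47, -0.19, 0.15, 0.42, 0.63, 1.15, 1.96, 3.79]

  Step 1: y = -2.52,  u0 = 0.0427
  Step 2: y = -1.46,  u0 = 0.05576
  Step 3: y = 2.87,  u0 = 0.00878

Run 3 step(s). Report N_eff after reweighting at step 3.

N_eff = 2.1984

step 1: w=[0.0809, 0.1622, 0.1622, 0.2225, 0.2228, 0.0992, 0.0261, 0.0140, 0.0059, 0.0027, 0.0014, 0.0002, 0.0000, 0.0000]  mean=-2.6546  Neff=5.9159  idx=[0, 1, 1, 2, 2, 2, 3, 3, 3, 4, 4, 4, 5, 6]
step 2: w=[0.0076, 0.0298, 0.0298, 0.0298, 0.0298, 0.0298, 0.0901, 0.0901, 0.0901, 0.1005, 0.1005, 0.1005, 0.1675, 0.1037]  mean=-2.2291  Neff=10.2020  idx=[2, 5, 6, 7, 8, 8, 9, 10, 10, 11, 12, 12, 13, 13]
step 3: w=[0.0000, 0.0000, 0.0000, 0.0000, 0.0000, 0.0000, 0.0001, 0.0001, 0.0001, 0.0001, 0.0235, 0.0235, 0.4763, 0.4763]  mean=-0.5079  Neff=2.1984  idx=[10, 12, 12, 12, 12, 12, 12, 12, 13, 13, 13, 13, 13, 13]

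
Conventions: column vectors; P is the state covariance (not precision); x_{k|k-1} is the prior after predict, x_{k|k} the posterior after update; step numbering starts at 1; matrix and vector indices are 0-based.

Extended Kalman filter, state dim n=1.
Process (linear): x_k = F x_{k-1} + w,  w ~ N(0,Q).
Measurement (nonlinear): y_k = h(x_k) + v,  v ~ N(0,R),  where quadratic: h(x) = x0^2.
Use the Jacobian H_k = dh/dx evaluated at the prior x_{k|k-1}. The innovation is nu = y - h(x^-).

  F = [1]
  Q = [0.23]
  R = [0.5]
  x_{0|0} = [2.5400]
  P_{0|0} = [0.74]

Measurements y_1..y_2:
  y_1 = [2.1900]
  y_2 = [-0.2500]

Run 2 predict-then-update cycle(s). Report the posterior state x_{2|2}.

step 1: x^-=[2.5400]  P^-=[0.9700]  H_jac=[5.0800]  S=[25.5322]  K=[0.1930]  nu=[-4.2616]  x^+=[1.7175]  P^+=[0.0190]
step 2: x^-=[1.7175]  P^-=[0.2490]  H_jac=[3.4351]  S=[3.4381]  K=[0.2488]  nu=[-3.1999]  x^+=[0.9215]  P^+=[0.0362]

x_post = [0.9215]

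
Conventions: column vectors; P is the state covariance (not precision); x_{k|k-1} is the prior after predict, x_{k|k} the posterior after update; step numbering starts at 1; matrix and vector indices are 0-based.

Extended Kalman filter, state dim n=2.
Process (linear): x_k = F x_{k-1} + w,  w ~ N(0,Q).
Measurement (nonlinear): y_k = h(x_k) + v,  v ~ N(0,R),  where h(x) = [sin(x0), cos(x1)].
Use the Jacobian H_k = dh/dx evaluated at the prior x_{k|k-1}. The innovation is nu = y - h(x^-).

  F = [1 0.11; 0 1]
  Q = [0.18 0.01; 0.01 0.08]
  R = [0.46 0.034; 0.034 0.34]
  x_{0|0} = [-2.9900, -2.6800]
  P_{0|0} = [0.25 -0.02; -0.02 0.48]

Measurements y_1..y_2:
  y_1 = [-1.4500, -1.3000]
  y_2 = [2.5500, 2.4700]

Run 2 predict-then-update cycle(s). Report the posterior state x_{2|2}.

step 1: x^-=[-3.2848, -2.6800]  P^-=[0.4314 0.0428; 0.0428 0.5600]  H_jac=[-0.9898 0.0000; 0.0000 0.4454]  S=[0.8826 0.0151; 0.0151 0.4511]  K=[-0.4848 0.0585; -0.0575 0.5548]  nu=[-1.5927, -0.4047]  x^+=[-2.5364, -2.8129]  P^+=[0.2233 0.0077; 0.0077 0.4192]
step 2: x^-=[-2.8458, -2.8129]  P^-=[0.4101 0.0638; 0.0638 0.4992]  H_jac=[-0.9566 0.0000; 0.0000 0.3228]  S=[0.8352 0.0143; 0.0143 0.3920]  K=[-0.4708 0.0697; -0.0801 0.4140]  nu=[2.8415, 3.4165]  x^+=[-3.9455, -1.6264]  P^+=[0.2239 0.0238; 0.0238 0.4276]

x_post = [-3.9455, -1.6264]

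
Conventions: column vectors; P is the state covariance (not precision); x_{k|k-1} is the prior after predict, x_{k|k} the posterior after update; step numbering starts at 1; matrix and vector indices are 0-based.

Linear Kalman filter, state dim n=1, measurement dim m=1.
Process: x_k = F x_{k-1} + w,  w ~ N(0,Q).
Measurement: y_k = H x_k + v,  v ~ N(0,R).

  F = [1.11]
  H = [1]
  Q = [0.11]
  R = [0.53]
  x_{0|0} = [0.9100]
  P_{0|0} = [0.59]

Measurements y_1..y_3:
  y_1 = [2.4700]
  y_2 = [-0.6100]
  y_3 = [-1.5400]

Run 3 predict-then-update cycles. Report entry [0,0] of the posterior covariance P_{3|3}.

step 1: x^-=[1.0101]  P^-=[0.8369]  S=[1.3669]  K=[0.6123]  nu=[1.4599]  x^+=[1.9040]  P^+=[0.3245]
step 2: x^-=[2.1134]  P^-=[0.5098]  S=[1.0398]  K=[0.4903]  nu=[-2.7234]  x^+=[0.7781]  P^+=[0.2599]
step 3: x^-=[0.8637]  P^-=[0.4302]  S=[0.9602]  K=[0.4480]  nu=[-2.4037]  x^+=[-0.2132]  P^+=[0.2374]

P_post[0,0] = 0.2374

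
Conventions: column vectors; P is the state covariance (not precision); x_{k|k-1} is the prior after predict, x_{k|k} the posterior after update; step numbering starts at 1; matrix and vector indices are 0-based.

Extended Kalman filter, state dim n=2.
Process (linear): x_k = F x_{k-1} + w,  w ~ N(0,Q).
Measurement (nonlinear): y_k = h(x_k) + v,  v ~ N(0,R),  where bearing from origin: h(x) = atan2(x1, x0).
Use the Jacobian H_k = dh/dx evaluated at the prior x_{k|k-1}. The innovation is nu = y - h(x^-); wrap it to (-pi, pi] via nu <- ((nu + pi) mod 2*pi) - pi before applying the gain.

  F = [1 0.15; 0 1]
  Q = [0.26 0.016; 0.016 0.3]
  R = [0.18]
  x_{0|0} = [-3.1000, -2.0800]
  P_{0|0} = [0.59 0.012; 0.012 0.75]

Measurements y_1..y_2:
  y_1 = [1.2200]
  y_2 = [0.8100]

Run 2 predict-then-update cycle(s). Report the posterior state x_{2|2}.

step 1: x^-=[-3.4120, -2.0800]  P^-=[0.8705 0.1405; 0.1405 1.0500]  H_jac=[0.1303 -0.2137]  S=[0.2349]  K=[0.3549; -0.8773]  nu=[-2.4691]  x^+=[-4.2883, 0.0860]  P^+=[0.8409 0.2136; 0.2136 0.8692]
step 2: x^-=[-4.2754, 0.0860]  P^-=[1.1845 0.3600; 0.3600 1.1692]  H_jac=[-0.0047 -0.2338]  S=[0.2447]  K=[-0.3667; -1.1239]  nu=[-2.3115]  x^+=[-3.4278, 2.6839]  P^+=[1.1516 0.2592; 0.2592 0.8601]

x_post = [-3.4278, 2.6839]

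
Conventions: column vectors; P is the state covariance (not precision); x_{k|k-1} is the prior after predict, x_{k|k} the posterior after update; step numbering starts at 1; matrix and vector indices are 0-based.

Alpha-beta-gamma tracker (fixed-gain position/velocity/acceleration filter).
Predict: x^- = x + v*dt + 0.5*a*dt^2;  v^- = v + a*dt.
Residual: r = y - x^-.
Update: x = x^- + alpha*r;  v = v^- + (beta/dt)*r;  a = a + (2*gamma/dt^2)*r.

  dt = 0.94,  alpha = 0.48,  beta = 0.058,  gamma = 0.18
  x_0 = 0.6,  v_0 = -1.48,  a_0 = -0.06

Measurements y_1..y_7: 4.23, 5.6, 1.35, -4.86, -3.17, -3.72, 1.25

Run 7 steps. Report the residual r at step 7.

resid = 12.1896

step 1: x_pred=-0.8177  r=5.0477  x^+=1.6052  v^+=-1.2249  a^+=1.9966
step 2: x_pred=1.3358  r=4.2642  x^+=3.3826  v^+=0.9149  a^+=3.7339
step 3: x_pred=5.8923  r=-4.5423  x^+=3.7120  v^+=4.1445  a^+=1.8832
step 4: x_pred=8.4399  r=-13.2999  x^+=2.0559  v^+=5.0941  a^+=-3.5354
step 5: x_pred=5.2825  r=-8.4525  x^+=1.2253  v^+=1.2493  a^+=-6.9792
step 6: x_pred=-0.6838  r=-3.0362  x^+=-2.1412  v^+=-5.4985  a^+=-8.2162
step 7: x_pred=-10.9396  r=12.1896  x^+=-5.0886  v^+=-12.4696  a^+=-3.2498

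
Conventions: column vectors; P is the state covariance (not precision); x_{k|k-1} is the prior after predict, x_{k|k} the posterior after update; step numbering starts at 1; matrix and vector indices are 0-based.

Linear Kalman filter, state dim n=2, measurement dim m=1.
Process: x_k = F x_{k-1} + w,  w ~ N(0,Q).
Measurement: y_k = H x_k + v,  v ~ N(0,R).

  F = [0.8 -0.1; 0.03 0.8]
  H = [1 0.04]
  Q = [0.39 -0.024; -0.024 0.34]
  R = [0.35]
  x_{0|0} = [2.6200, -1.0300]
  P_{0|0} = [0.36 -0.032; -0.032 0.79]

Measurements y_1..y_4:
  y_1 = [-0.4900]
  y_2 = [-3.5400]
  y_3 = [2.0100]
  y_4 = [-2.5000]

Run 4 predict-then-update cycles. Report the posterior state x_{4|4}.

step 1: x^-=[2.1990, -0.7454]  P^-=[0.6334 -0.0989; -0.0989 0.8444]  S=[0.9769]  K=[0.6444; -0.0667]  nu=[-2.6592]  x^+=[0.4855, -0.5680]  P^+=[0.2278 -0.0570; -0.0570 0.8400]
step 2: x^-=[0.4452, -0.4398]  P^-=[0.5533 -0.1220; -0.1220 0.8751]  S=[0.8949]  K=[0.6128; -0.0972]  nu=[-3.9676]  x^+=[-1.9862, -0.0541]  P^+=[0.2172 -0.0687; -0.0687 0.8666]
step 3: x^-=[-1.5835, -0.1029]  P^-=[0.5487 -0.1319; -0.1319 0.8915]  S=[0.8896]  K=[0.6109; -0.1082]  nu=[3.5976]  x^+=[0.6142, -0.4920]  P^+=[0.2167 -0.0731; -0.0731 0.8811]
step 4: x^-=[0.5405, -0.3752]  P^-=[0.5492 -0.1359; -0.1359 0.9006]  S=[0.8898]  K=[0.6111; -0.1122]  nu=[-3.0255]  x^+=[-1.3085, -0.0357]  P^+=[0.2169 -0.0748; -0.0748 0.8894]

x_post = [-1.3085, -0.0357]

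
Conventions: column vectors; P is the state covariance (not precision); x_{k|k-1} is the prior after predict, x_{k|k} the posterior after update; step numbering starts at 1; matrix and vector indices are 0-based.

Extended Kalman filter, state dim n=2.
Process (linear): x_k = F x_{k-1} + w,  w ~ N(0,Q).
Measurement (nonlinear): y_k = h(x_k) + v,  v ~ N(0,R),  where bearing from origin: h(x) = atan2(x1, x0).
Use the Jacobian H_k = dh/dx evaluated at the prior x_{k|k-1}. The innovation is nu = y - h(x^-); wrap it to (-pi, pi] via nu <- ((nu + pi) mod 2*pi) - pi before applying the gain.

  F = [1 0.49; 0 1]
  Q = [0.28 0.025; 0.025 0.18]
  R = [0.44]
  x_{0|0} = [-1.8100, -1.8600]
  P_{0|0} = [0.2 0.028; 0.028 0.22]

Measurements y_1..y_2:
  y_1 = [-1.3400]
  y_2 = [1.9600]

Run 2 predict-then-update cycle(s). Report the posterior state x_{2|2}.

step 1: x^-=[-2.7214, -1.8600]  P^-=[0.5603 0.1608; 0.1608 0.4000]  H_jac=[0.1712 -0.2505]  S=[0.4677]  K=[0.1189; -0.1553]  nu=[1.2020]  x^+=[-2.5784, -2.0467]  P^+=[0.5536 0.1694; 0.1694 0.3887]
step 2: x^-=[-3.5813, -2.0467]  P^-=[1.0930 0.3849; 0.3849 0.5687]  H_jac=[0.1203 -0.2105]  S=[0.4615]  K=[0.1093; -0.1590]  nu=[-1.7008]  x^+=[-3.7673, -1.7762]  P^+=[1.0875 0.3929; 0.3929 0.5570]

x_post = [-3.7673, -1.7762]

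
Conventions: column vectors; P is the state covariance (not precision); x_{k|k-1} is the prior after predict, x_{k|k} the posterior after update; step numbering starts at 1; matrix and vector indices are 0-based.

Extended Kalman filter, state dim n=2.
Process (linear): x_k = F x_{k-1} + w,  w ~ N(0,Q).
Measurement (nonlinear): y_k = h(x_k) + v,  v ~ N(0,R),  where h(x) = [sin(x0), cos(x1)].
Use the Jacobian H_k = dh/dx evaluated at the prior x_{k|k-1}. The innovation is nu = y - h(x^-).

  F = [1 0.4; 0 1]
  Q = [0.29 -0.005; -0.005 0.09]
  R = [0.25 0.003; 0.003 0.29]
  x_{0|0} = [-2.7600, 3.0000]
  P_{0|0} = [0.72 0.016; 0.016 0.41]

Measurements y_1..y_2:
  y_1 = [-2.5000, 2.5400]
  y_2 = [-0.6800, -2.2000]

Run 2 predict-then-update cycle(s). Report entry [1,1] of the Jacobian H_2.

step 1: x^-=[-1.5600, 3.0000]  P^-=[1.0884 0.1750; 0.1750 0.5000]  H_jac=[0.0108 0.0000; 0.0000 -0.1411]  S=[0.2501 0.0027; 0.0027 0.3000]  K=[0.0479 -0.0828; 0.0101 -0.2353]  nu=[-1.5001, 3.5300]  x^+=[-1.9240, 2.1541]  P^+=[1.0858 0.1691; 0.1691 0.4834]
step 2: x^-=[-1.0624, 2.1541]  P^-=[1.5884 0.3574; 0.3574 0.5734]  H_jac=[0.4868 0.0000; 0.0000 -0.8346]  S=[0.6264 -0.1422; -0.1422 0.6894]  K=[1.1920 -0.1868; 0.1261 -0.6681]  nu=[0.1935, -1.6492]  x^+=[-0.5236, 3.2804]  P^+=[0.6110 0.0606; 0.0606 0.2317]

H_jac[1,1] = -0.8346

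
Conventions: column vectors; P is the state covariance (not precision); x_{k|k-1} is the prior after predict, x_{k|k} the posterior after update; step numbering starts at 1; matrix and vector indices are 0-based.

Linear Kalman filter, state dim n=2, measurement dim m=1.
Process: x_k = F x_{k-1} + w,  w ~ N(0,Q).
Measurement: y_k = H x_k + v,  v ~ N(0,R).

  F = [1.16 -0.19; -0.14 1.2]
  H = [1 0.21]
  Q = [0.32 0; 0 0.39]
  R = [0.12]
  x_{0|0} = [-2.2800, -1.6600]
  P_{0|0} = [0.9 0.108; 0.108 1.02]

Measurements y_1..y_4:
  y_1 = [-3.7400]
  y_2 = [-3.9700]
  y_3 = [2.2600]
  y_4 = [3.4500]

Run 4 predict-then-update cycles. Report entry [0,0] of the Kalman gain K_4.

K[0,0] = 1.1249

step 1: x^-=[-2.3294, -1.6728]  P^-=[1.5203 -0.2255; -0.2255 1.8402]  S=[1.6267]  K=[0.9055; 0.0989]  nu=[-1.0593]  x^+=[-3.2886, -1.7776]  P^+=[0.1866 -0.3712; -0.3712 1.8242]
step 2: x^-=[-3.4770, -1.6727]  P^-=[0.8006 -0.9728; -0.9728 3.1453]  S=[0.6507]  K=[0.9164; -0.4800]  nu=[-0.1417]  x^+=[-3.6069, -1.6047]  P^+=[0.2542 -0.6866; -0.6866 2.9954]
step 3: x^-=[-3.8791, -1.4207]  P^-=[1.0728 -1.6983; -1.6983 4.9390]  S=[0.6973]  K=[1.0270; -0.9480]  nu=[6.4374]  x^+=[2.7321, -7.5234]  P^+=[0.3373 -1.0193; -1.0193 4.3123]
step 4: x^-=[4.5987, -9.4105]  P^-=[1.3789 -2.4840; -2.4840 6.9488]  S=[0.7620]  K=[1.1249; -1.3448]  nu=[0.8275]  x^+=[5.5296, -10.5234]  P^+=[0.4146 -1.3312; -1.3312 5.5707]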